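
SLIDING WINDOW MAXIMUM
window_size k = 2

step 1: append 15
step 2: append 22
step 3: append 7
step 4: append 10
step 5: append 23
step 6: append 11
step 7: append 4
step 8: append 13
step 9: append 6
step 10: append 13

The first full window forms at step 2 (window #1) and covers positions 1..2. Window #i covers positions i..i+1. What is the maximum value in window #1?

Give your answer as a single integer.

Answer: 22

Derivation:
step 1: append 15 -> window=[15] (not full yet)
step 2: append 22 -> window=[15, 22] -> max=22
Window #1 max = 22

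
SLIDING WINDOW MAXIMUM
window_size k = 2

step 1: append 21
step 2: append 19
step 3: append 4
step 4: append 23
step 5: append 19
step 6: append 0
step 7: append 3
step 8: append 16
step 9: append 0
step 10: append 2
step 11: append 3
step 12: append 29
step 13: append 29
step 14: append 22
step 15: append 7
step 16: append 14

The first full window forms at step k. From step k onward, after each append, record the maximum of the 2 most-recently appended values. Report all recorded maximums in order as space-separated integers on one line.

Answer: 21 19 23 23 19 3 16 16 2 3 29 29 29 22 14

Derivation:
step 1: append 21 -> window=[21] (not full yet)
step 2: append 19 -> window=[21, 19] -> max=21
step 3: append 4 -> window=[19, 4] -> max=19
step 4: append 23 -> window=[4, 23] -> max=23
step 5: append 19 -> window=[23, 19] -> max=23
step 6: append 0 -> window=[19, 0] -> max=19
step 7: append 3 -> window=[0, 3] -> max=3
step 8: append 16 -> window=[3, 16] -> max=16
step 9: append 0 -> window=[16, 0] -> max=16
step 10: append 2 -> window=[0, 2] -> max=2
step 11: append 3 -> window=[2, 3] -> max=3
step 12: append 29 -> window=[3, 29] -> max=29
step 13: append 29 -> window=[29, 29] -> max=29
step 14: append 22 -> window=[29, 22] -> max=29
step 15: append 7 -> window=[22, 7] -> max=22
step 16: append 14 -> window=[7, 14] -> max=14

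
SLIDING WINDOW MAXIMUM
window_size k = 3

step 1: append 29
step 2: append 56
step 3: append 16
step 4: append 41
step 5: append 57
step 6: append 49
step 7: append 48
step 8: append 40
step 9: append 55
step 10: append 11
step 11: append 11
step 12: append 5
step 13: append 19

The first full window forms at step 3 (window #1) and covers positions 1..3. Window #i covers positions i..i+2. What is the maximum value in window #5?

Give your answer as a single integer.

step 1: append 29 -> window=[29] (not full yet)
step 2: append 56 -> window=[29, 56] (not full yet)
step 3: append 16 -> window=[29, 56, 16] -> max=56
step 4: append 41 -> window=[56, 16, 41] -> max=56
step 5: append 57 -> window=[16, 41, 57] -> max=57
step 6: append 49 -> window=[41, 57, 49] -> max=57
step 7: append 48 -> window=[57, 49, 48] -> max=57
Window #5 max = 57

Answer: 57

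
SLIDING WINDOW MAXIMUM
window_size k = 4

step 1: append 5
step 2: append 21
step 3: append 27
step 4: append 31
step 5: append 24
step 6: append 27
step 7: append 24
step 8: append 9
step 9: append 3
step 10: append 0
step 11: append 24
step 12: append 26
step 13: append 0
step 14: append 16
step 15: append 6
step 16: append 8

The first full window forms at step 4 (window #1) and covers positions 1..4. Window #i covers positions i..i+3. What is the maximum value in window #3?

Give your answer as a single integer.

step 1: append 5 -> window=[5] (not full yet)
step 2: append 21 -> window=[5, 21] (not full yet)
step 3: append 27 -> window=[5, 21, 27] (not full yet)
step 4: append 31 -> window=[5, 21, 27, 31] -> max=31
step 5: append 24 -> window=[21, 27, 31, 24] -> max=31
step 6: append 27 -> window=[27, 31, 24, 27] -> max=31
Window #3 max = 31

Answer: 31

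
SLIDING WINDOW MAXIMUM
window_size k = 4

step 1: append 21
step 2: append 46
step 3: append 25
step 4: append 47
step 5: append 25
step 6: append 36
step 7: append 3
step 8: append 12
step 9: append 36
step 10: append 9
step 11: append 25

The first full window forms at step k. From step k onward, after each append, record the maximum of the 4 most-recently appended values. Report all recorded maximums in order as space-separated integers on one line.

Answer: 47 47 47 47 36 36 36 36

Derivation:
step 1: append 21 -> window=[21] (not full yet)
step 2: append 46 -> window=[21, 46] (not full yet)
step 3: append 25 -> window=[21, 46, 25] (not full yet)
step 4: append 47 -> window=[21, 46, 25, 47] -> max=47
step 5: append 25 -> window=[46, 25, 47, 25] -> max=47
step 6: append 36 -> window=[25, 47, 25, 36] -> max=47
step 7: append 3 -> window=[47, 25, 36, 3] -> max=47
step 8: append 12 -> window=[25, 36, 3, 12] -> max=36
step 9: append 36 -> window=[36, 3, 12, 36] -> max=36
step 10: append 9 -> window=[3, 12, 36, 9] -> max=36
step 11: append 25 -> window=[12, 36, 9, 25] -> max=36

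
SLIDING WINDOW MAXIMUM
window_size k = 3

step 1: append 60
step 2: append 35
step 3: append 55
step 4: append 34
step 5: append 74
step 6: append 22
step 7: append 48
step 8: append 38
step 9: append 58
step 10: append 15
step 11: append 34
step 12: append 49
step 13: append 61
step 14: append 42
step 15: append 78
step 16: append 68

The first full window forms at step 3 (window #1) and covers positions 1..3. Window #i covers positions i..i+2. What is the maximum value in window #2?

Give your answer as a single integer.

Answer: 55

Derivation:
step 1: append 60 -> window=[60] (not full yet)
step 2: append 35 -> window=[60, 35] (not full yet)
step 3: append 55 -> window=[60, 35, 55] -> max=60
step 4: append 34 -> window=[35, 55, 34] -> max=55
Window #2 max = 55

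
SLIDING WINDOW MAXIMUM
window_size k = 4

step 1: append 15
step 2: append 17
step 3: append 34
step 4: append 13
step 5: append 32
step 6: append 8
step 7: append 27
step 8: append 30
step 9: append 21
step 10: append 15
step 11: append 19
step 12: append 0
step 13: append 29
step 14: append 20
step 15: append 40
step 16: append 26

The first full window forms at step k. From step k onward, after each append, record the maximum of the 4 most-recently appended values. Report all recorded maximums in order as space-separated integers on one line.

step 1: append 15 -> window=[15] (not full yet)
step 2: append 17 -> window=[15, 17] (not full yet)
step 3: append 34 -> window=[15, 17, 34] (not full yet)
step 4: append 13 -> window=[15, 17, 34, 13] -> max=34
step 5: append 32 -> window=[17, 34, 13, 32] -> max=34
step 6: append 8 -> window=[34, 13, 32, 8] -> max=34
step 7: append 27 -> window=[13, 32, 8, 27] -> max=32
step 8: append 30 -> window=[32, 8, 27, 30] -> max=32
step 9: append 21 -> window=[8, 27, 30, 21] -> max=30
step 10: append 15 -> window=[27, 30, 21, 15] -> max=30
step 11: append 19 -> window=[30, 21, 15, 19] -> max=30
step 12: append 0 -> window=[21, 15, 19, 0] -> max=21
step 13: append 29 -> window=[15, 19, 0, 29] -> max=29
step 14: append 20 -> window=[19, 0, 29, 20] -> max=29
step 15: append 40 -> window=[0, 29, 20, 40] -> max=40
step 16: append 26 -> window=[29, 20, 40, 26] -> max=40

Answer: 34 34 34 32 32 30 30 30 21 29 29 40 40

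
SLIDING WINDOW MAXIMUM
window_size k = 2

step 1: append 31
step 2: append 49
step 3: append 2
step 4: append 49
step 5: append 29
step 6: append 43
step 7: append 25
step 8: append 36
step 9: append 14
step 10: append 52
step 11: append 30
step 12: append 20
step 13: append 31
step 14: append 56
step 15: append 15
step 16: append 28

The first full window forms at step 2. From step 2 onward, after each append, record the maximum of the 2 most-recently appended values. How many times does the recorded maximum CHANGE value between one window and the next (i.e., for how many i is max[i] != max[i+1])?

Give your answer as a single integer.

step 1: append 31 -> window=[31] (not full yet)
step 2: append 49 -> window=[31, 49] -> max=49
step 3: append 2 -> window=[49, 2] -> max=49
step 4: append 49 -> window=[2, 49] -> max=49
step 5: append 29 -> window=[49, 29] -> max=49
step 6: append 43 -> window=[29, 43] -> max=43
step 7: append 25 -> window=[43, 25] -> max=43
step 8: append 36 -> window=[25, 36] -> max=36
step 9: append 14 -> window=[36, 14] -> max=36
step 10: append 52 -> window=[14, 52] -> max=52
step 11: append 30 -> window=[52, 30] -> max=52
step 12: append 20 -> window=[30, 20] -> max=30
step 13: append 31 -> window=[20, 31] -> max=31
step 14: append 56 -> window=[31, 56] -> max=56
step 15: append 15 -> window=[56, 15] -> max=56
step 16: append 28 -> window=[15, 28] -> max=28
Recorded maximums: 49 49 49 49 43 43 36 36 52 52 30 31 56 56 28
Changes between consecutive maximums: 7

Answer: 7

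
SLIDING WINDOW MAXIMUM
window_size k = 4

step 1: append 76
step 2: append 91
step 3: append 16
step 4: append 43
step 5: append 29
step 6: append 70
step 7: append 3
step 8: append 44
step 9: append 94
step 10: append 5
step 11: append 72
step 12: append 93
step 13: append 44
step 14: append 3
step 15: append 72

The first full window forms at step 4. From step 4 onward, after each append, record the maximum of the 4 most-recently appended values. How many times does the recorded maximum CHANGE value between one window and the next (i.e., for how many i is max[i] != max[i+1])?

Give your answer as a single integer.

step 1: append 76 -> window=[76] (not full yet)
step 2: append 91 -> window=[76, 91] (not full yet)
step 3: append 16 -> window=[76, 91, 16] (not full yet)
step 4: append 43 -> window=[76, 91, 16, 43] -> max=91
step 5: append 29 -> window=[91, 16, 43, 29] -> max=91
step 6: append 70 -> window=[16, 43, 29, 70] -> max=70
step 7: append 3 -> window=[43, 29, 70, 3] -> max=70
step 8: append 44 -> window=[29, 70, 3, 44] -> max=70
step 9: append 94 -> window=[70, 3, 44, 94] -> max=94
step 10: append 5 -> window=[3, 44, 94, 5] -> max=94
step 11: append 72 -> window=[44, 94, 5, 72] -> max=94
step 12: append 93 -> window=[94, 5, 72, 93] -> max=94
step 13: append 44 -> window=[5, 72, 93, 44] -> max=93
step 14: append 3 -> window=[72, 93, 44, 3] -> max=93
step 15: append 72 -> window=[93, 44, 3, 72] -> max=93
Recorded maximums: 91 91 70 70 70 94 94 94 94 93 93 93
Changes between consecutive maximums: 3

Answer: 3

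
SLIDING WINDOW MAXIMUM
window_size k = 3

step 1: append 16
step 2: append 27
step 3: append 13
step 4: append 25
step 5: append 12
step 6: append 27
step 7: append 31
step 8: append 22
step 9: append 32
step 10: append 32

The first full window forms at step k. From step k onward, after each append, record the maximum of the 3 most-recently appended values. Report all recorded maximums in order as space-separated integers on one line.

step 1: append 16 -> window=[16] (not full yet)
step 2: append 27 -> window=[16, 27] (not full yet)
step 3: append 13 -> window=[16, 27, 13] -> max=27
step 4: append 25 -> window=[27, 13, 25] -> max=27
step 5: append 12 -> window=[13, 25, 12] -> max=25
step 6: append 27 -> window=[25, 12, 27] -> max=27
step 7: append 31 -> window=[12, 27, 31] -> max=31
step 8: append 22 -> window=[27, 31, 22] -> max=31
step 9: append 32 -> window=[31, 22, 32] -> max=32
step 10: append 32 -> window=[22, 32, 32] -> max=32

Answer: 27 27 25 27 31 31 32 32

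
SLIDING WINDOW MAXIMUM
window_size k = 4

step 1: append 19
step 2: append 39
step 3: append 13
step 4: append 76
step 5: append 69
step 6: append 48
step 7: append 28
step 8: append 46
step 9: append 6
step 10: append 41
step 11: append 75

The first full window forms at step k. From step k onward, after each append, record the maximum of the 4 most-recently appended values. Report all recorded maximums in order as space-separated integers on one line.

step 1: append 19 -> window=[19] (not full yet)
step 2: append 39 -> window=[19, 39] (not full yet)
step 3: append 13 -> window=[19, 39, 13] (not full yet)
step 4: append 76 -> window=[19, 39, 13, 76] -> max=76
step 5: append 69 -> window=[39, 13, 76, 69] -> max=76
step 6: append 48 -> window=[13, 76, 69, 48] -> max=76
step 7: append 28 -> window=[76, 69, 48, 28] -> max=76
step 8: append 46 -> window=[69, 48, 28, 46] -> max=69
step 9: append 6 -> window=[48, 28, 46, 6] -> max=48
step 10: append 41 -> window=[28, 46, 6, 41] -> max=46
step 11: append 75 -> window=[46, 6, 41, 75] -> max=75

Answer: 76 76 76 76 69 48 46 75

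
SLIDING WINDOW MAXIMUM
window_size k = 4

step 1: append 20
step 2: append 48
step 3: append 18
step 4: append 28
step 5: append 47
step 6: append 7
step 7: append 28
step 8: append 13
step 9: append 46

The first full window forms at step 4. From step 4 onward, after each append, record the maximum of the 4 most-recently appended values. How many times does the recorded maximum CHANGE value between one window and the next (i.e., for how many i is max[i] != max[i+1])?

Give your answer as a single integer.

Answer: 2

Derivation:
step 1: append 20 -> window=[20] (not full yet)
step 2: append 48 -> window=[20, 48] (not full yet)
step 3: append 18 -> window=[20, 48, 18] (not full yet)
step 4: append 28 -> window=[20, 48, 18, 28] -> max=48
step 5: append 47 -> window=[48, 18, 28, 47] -> max=48
step 6: append 7 -> window=[18, 28, 47, 7] -> max=47
step 7: append 28 -> window=[28, 47, 7, 28] -> max=47
step 8: append 13 -> window=[47, 7, 28, 13] -> max=47
step 9: append 46 -> window=[7, 28, 13, 46] -> max=46
Recorded maximums: 48 48 47 47 47 46
Changes between consecutive maximums: 2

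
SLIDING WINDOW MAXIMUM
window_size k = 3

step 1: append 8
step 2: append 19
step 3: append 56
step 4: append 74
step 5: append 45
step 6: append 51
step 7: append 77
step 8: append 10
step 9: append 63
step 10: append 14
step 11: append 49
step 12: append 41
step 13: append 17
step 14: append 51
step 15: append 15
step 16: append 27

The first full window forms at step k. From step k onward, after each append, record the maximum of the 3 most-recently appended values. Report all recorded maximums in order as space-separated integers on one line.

step 1: append 8 -> window=[8] (not full yet)
step 2: append 19 -> window=[8, 19] (not full yet)
step 3: append 56 -> window=[8, 19, 56] -> max=56
step 4: append 74 -> window=[19, 56, 74] -> max=74
step 5: append 45 -> window=[56, 74, 45] -> max=74
step 6: append 51 -> window=[74, 45, 51] -> max=74
step 7: append 77 -> window=[45, 51, 77] -> max=77
step 8: append 10 -> window=[51, 77, 10] -> max=77
step 9: append 63 -> window=[77, 10, 63] -> max=77
step 10: append 14 -> window=[10, 63, 14] -> max=63
step 11: append 49 -> window=[63, 14, 49] -> max=63
step 12: append 41 -> window=[14, 49, 41] -> max=49
step 13: append 17 -> window=[49, 41, 17] -> max=49
step 14: append 51 -> window=[41, 17, 51] -> max=51
step 15: append 15 -> window=[17, 51, 15] -> max=51
step 16: append 27 -> window=[51, 15, 27] -> max=51

Answer: 56 74 74 74 77 77 77 63 63 49 49 51 51 51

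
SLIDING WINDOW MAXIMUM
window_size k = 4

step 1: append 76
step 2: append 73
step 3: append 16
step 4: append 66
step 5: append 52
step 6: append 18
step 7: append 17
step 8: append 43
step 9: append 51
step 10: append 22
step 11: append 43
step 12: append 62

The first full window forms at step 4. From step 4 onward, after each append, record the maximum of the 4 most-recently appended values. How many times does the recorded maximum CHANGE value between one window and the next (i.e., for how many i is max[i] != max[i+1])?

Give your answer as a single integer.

step 1: append 76 -> window=[76] (not full yet)
step 2: append 73 -> window=[76, 73] (not full yet)
step 3: append 16 -> window=[76, 73, 16] (not full yet)
step 4: append 66 -> window=[76, 73, 16, 66] -> max=76
step 5: append 52 -> window=[73, 16, 66, 52] -> max=73
step 6: append 18 -> window=[16, 66, 52, 18] -> max=66
step 7: append 17 -> window=[66, 52, 18, 17] -> max=66
step 8: append 43 -> window=[52, 18, 17, 43] -> max=52
step 9: append 51 -> window=[18, 17, 43, 51] -> max=51
step 10: append 22 -> window=[17, 43, 51, 22] -> max=51
step 11: append 43 -> window=[43, 51, 22, 43] -> max=51
step 12: append 62 -> window=[51, 22, 43, 62] -> max=62
Recorded maximums: 76 73 66 66 52 51 51 51 62
Changes between consecutive maximums: 5

Answer: 5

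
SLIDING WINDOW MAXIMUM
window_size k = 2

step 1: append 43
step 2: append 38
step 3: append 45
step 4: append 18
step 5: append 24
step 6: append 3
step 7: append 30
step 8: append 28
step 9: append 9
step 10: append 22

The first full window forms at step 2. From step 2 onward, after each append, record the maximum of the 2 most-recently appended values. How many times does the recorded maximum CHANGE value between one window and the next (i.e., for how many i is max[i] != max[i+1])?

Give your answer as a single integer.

step 1: append 43 -> window=[43] (not full yet)
step 2: append 38 -> window=[43, 38] -> max=43
step 3: append 45 -> window=[38, 45] -> max=45
step 4: append 18 -> window=[45, 18] -> max=45
step 5: append 24 -> window=[18, 24] -> max=24
step 6: append 3 -> window=[24, 3] -> max=24
step 7: append 30 -> window=[3, 30] -> max=30
step 8: append 28 -> window=[30, 28] -> max=30
step 9: append 9 -> window=[28, 9] -> max=28
step 10: append 22 -> window=[9, 22] -> max=22
Recorded maximums: 43 45 45 24 24 30 30 28 22
Changes between consecutive maximums: 5

Answer: 5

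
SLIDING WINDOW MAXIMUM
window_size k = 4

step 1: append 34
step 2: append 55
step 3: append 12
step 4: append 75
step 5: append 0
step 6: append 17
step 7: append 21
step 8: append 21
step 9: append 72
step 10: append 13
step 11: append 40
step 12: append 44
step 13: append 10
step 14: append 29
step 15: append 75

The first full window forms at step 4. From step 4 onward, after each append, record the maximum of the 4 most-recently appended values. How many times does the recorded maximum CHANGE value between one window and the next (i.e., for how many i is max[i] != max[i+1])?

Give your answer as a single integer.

Answer: 4

Derivation:
step 1: append 34 -> window=[34] (not full yet)
step 2: append 55 -> window=[34, 55] (not full yet)
step 3: append 12 -> window=[34, 55, 12] (not full yet)
step 4: append 75 -> window=[34, 55, 12, 75] -> max=75
step 5: append 0 -> window=[55, 12, 75, 0] -> max=75
step 6: append 17 -> window=[12, 75, 0, 17] -> max=75
step 7: append 21 -> window=[75, 0, 17, 21] -> max=75
step 8: append 21 -> window=[0, 17, 21, 21] -> max=21
step 9: append 72 -> window=[17, 21, 21, 72] -> max=72
step 10: append 13 -> window=[21, 21, 72, 13] -> max=72
step 11: append 40 -> window=[21, 72, 13, 40] -> max=72
step 12: append 44 -> window=[72, 13, 40, 44] -> max=72
step 13: append 10 -> window=[13, 40, 44, 10] -> max=44
step 14: append 29 -> window=[40, 44, 10, 29] -> max=44
step 15: append 75 -> window=[44, 10, 29, 75] -> max=75
Recorded maximums: 75 75 75 75 21 72 72 72 72 44 44 75
Changes between consecutive maximums: 4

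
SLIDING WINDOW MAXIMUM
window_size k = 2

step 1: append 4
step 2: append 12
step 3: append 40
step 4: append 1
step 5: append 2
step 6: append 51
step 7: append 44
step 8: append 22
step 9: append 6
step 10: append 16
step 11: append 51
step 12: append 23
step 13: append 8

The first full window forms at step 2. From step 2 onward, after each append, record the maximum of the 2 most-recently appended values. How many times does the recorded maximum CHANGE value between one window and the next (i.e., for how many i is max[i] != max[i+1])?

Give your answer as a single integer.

Answer: 8

Derivation:
step 1: append 4 -> window=[4] (not full yet)
step 2: append 12 -> window=[4, 12] -> max=12
step 3: append 40 -> window=[12, 40] -> max=40
step 4: append 1 -> window=[40, 1] -> max=40
step 5: append 2 -> window=[1, 2] -> max=2
step 6: append 51 -> window=[2, 51] -> max=51
step 7: append 44 -> window=[51, 44] -> max=51
step 8: append 22 -> window=[44, 22] -> max=44
step 9: append 6 -> window=[22, 6] -> max=22
step 10: append 16 -> window=[6, 16] -> max=16
step 11: append 51 -> window=[16, 51] -> max=51
step 12: append 23 -> window=[51, 23] -> max=51
step 13: append 8 -> window=[23, 8] -> max=23
Recorded maximums: 12 40 40 2 51 51 44 22 16 51 51 23
Changes between consecutive maximums: 8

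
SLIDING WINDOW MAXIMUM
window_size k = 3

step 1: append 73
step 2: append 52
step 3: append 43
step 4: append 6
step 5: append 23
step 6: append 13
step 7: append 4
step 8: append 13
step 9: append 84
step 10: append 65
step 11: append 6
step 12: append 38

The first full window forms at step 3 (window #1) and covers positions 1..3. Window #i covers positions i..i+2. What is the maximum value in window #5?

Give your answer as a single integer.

step 1: append 73 -> window=[73] (not full yet)
step 2: append 52 -> window=[73, 52] (not full yet)
step 3: append 43 -> window=[73, 52, 43] -> max=73
step 4: append 6 -> window=[52, 43, 6] -> max=52
step 5: append 23 -> window=[43, 6, 23] -> max=43
step 6: append 13 -> window=[6, 23, 13] -> max=23
step 7: append 4 -> window=[23, 13, 4] -> max=23
Window #5 max = 23

Answer: 23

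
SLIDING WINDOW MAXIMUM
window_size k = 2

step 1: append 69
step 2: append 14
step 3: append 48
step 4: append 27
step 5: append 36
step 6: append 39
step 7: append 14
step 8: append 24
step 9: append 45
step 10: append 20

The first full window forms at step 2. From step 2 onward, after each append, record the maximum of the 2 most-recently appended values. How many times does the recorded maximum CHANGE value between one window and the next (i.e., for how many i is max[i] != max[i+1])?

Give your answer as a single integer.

step 1: append 69 -> window=[69] (not full yet)
step 2: append 14 -> window=[69, 14] -> max=69
step 3: append 48 -> window=[14, 48] -> max=48
step 4: append 27 -> window=[48, 27] -> max=48
step 5: append 36 -> window=[27, 36] -> max=36
step 6: append 39 -> window=[36, 39] -> max=39
step 7: append 14 -> window=[39, 14] -> max=39
step 8: append 24 -> window=[14, 24] -> max=24
step 9: append 45 -> window=[24, 45] -> max=45
step 10: append 20 -> window=[45, 20] -> max=45
Recorded maximums: 69 48 48 36 39 39 24 45 45
Changes between consecutive maximums: 5

Answer: 5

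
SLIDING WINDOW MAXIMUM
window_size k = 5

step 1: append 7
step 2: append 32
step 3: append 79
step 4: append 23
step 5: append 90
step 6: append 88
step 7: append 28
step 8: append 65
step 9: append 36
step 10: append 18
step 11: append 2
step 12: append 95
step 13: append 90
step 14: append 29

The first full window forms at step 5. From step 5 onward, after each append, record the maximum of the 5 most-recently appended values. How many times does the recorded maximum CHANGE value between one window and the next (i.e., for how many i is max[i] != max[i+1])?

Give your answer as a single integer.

step 1: append 7 -> window=[7] (not full yet)
step 2: append 32 -> window=[7, 32] (not full yet)
step 3: append 79 -> window=[7, 32, 79] (not full yet)
step 4: append 23 -> window=[7, 32, 79, 23] (not full yet)
step 5: append 90 -> window=[7, 32, 79, 23, 90] -> max=90
step 6: append 88 -> window=[32, 79, 23, 90, 88] -> max=90
step 7: append 28 -> window=[79, 23, 90, 88, 28] -> max=90
step 8: append 65 -> window=[23, 90, 88, 28, 65] -> max=90
step 9: append 36 -> window=[90, 88, 28, 65, 36] -> max=90
step 10: append 18 -> window=[88, 28, 65, 36, 18] -> max=88
step 11: append 2 -> window=[28, 65, 36, 18, 2] -> max=65
step 12: append 95 -> window=[65, 36, 18, 2, 95] -> max=95
step 13: append 90 -> window=[36, 18, 2, 95, 90] -> max=95
step 14: append 29 -> window=[18, 2, 95, 90, 29] -> max=95
Recorded maximums: 90 90 90 90 90 88 65 95 95 95
Changes between consecutive maximums: 3

Answer: 3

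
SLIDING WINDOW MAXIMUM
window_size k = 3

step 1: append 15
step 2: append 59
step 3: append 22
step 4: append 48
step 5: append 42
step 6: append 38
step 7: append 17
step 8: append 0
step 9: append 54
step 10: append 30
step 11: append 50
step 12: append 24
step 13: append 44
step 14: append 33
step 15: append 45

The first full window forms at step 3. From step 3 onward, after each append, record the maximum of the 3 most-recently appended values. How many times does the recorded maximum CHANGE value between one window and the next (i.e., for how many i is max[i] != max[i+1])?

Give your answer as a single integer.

Answer: 7

Derivation:
step 1: append 15 -> window=[15] (not full yet)
step 2: append 59 -> window=[15, 59] (not full yet)
step 3: append 22 -> window=[15, 59, 22] -> max=59
step 4: append 48 -> window=[59, 22, 48] -> max=59
step 5: append 42 -> window=[22, 48, 42] -> max=48
step 6: append 38 -> window=[48, 42, 38] -> max=48
step 7: append 17 -> window=[42, 38, 17] -> max=42
step 8: append 0 -> window=[38, 17, 0] -> max=38
step 9: append 54 -> window=[17, 0, 54] -> max=54
step 10: append 30 -> window=[0, 54, 30] -> max=54
step 11: append 50 -> window=[54, 30, 50] -> max=54
step 12: append 24 -> window=[30, 50, 24] -> max=50
step 13: append 44 -> window=[50, 24, 44] -> max=50
step 14: append 33 -> window=[24, 44, 33] -> max=44
step 15: append 45 -> window=[44, 33, 45] -> max=45
Recorded maximums: 59 59 48 48 42 38 54 54 54 50 50 44 45
Changes between consecutive maximums: 7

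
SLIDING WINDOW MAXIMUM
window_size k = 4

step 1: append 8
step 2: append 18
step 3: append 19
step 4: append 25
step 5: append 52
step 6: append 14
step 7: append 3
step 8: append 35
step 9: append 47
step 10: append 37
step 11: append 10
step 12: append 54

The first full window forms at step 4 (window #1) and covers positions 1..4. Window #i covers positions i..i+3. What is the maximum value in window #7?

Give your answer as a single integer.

step 1: append 8 -> window=[8] (not full yet)
step 2: append 18 -> window=[8, 18] (not full yet)
step 3: append 19 -> window=[8, 18, 19] (not full yet)
step 4: append 25 -> window=[8, 18, 19, 25] -> max=25
step 5: append 52 -> window=[18, 19, 25, 52] -> max=52
step 6: append 14 -> window=[19, 25, 52, 14] -> max=52
step 7: append 3 -> window=[25, 52, 14, 3] -> max=52
step 8: append 35 -> window=[52, 14, 3, 35] -> max=52
step 9: append 47 -> window=[14, 3, 35, 47] -> max=47
step 10: append 37 -> window=[3, 35, 47, 37] -> max=47
Window #7 max = 47

Answer: 47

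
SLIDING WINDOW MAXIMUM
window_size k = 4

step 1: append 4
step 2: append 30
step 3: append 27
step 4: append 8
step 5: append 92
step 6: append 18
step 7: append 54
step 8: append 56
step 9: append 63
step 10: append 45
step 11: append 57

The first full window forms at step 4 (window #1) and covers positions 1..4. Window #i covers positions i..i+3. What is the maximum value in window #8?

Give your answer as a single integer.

Answer: 63

Derivation:
step 1: append 4 -> window=[4] (not full yet)
step 2: append 30 -> window=[4, 30] (not full yet)
step 3: append 27 -> window=[4, 30, 27] (not full yet)
step 4: append 8 -> window=[4, 30, 27, 8] -> max=30
step 5: append 92 -> window=[30, 27, 8, 92] -> max=92
step 6: append 18 -> window=[27, 8, 92, 18] -> max=92
step 7: append 54 -> window=[8, 92, 18, 54] -> max=92
step 8: append 56 -> window=[92, 18, 54, 56] -> max=92
step 9: append 63 -> window=[18, 54, 56, 63] -> max=63
step 10: append 45 -> window=[54, 56, 63, 45] -> max=63
step 11: append 57 -> window=[56, 63, 45, 57] -> max=63
Window #8 max = 63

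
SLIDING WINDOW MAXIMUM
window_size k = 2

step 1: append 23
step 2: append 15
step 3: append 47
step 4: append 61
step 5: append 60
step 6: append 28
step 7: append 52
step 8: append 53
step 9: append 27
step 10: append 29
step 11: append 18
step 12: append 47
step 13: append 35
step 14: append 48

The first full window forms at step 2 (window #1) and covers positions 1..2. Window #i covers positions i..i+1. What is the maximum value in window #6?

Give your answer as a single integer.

step 1: append 23 -> window=[23] (not full yet)
step 2: append 15 -> window=[23, 15] -> max=23
step 3: append 47 -> window=[15, 47] -> max=47
step 4: append 61 -> window=[47, 61] -> max=61
step 5: append 60 -> window=[61, 60] -> max=61
step 6: append 28 -> window=[60, 28] -> max=60
step 7: append 52 -> window=[28, 52] -> max=52
Window #6 max = 52

Answer: 52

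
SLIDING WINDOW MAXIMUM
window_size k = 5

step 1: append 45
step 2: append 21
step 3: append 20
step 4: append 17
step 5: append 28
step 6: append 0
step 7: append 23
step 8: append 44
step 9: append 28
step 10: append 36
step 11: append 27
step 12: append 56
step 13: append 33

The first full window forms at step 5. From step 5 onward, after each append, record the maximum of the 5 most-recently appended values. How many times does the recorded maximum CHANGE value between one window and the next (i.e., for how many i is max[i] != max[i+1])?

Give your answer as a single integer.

step 1: append 45 -> window=[45] (not full yet)
step 2: append 21 -> window=[45, 21] (not full yet)
step 3: append 20 -> window=[45, 21, 20] (not full yet)
step 4: append 17 -> window=[45, 21, 20, 17] (not full yet)
step 5: append 28 -> window=[45, 21, 20, 17, 28] -> max=45
step 6: append 0 -> window=[21, 20, 17, 28, 0] -> max=28
step 7: append 23 -> window=[20, 17, 28, 0, 23] -> max=28
step 8: append 44 -> window=[17, 28, 0, 23, 44] -> max=44
step 9: append 28 -> window=[28, 0, 23, 44, 28] -> max=44
step 10: append 36 -> window=[0, 23, 44, 28, 36] -> max=44
step 11: append 27 -> window=[23, 44, 28, 36, 27] -> max=44
step 12: append 56 -> window=[44, 28, 36, 27, 56] -> max=56
step 13: append 33 -> window=[28, 36, 27, 56, 33] -> max=56
Recorded maximums: 45 28 28 44 44 44 44 56 56
Changes between consecutive maximums: 3

Answer: 3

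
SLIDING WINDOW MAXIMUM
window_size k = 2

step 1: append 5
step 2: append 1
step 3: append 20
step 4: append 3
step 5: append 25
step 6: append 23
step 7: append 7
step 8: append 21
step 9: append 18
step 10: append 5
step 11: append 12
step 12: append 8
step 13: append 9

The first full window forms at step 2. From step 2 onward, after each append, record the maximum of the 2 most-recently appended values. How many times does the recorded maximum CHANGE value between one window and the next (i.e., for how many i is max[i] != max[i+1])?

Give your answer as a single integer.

step 1: append 5 -> window=[5] (not full yet)
step 2: append 1 -> window=[5, 1] -> max=5
step 3: append 20 -> window=[1, 20] -> max=20
step 4: append 3 -> window=[20, 3] -> max=20
step 5: append 25 -> window=[3, 25] -> max=25
step 6: append 23 -> window=[25, 23] -> max=25
step 7: append 7 -> window=[23, 7] -> max=23
step 8: append 21 -> window=[7, 21] -> max=21
step 9: append 18 -> window=[21, 18] -> max=21
step 10: append 5 -> window=[18, 5] -> max=18
step 11: append 12 -> window=[5, 12] -> max=12
step 12: append 8 -> window=[12, 8] -> max=12
step 13: append 9 -> window=[8, 9] -> max=9
Recorded maximums: 5 20 20 25 25 23 21 21 18 12 12 9
Changes between consecutive maximums: 7

Answer: 7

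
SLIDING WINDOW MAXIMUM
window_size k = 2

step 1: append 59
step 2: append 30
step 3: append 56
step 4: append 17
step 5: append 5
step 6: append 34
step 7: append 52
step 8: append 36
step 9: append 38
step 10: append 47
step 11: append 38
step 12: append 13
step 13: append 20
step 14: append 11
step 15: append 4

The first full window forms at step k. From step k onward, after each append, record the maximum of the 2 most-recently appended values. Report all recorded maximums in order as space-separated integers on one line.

step 1: append 59 -> window=[59] (not full yet)
step 2: append 30 -> window=[59, 30] -> max=59
step 3: append 56 -> window=[30, 56] -> max=56
step 4: append 17 -> window=[56, 17] -> max=56
step 5: append 5 -> window=[17, 5] -> max=17
step 6: append 34 -> window=[5, 34] -> max=34
step 7: append 52 -> window=[34, 52] -> max=52
step 8: append 36 -> window=[52, 36] -> max=52
step 9: append 38 -> window=[36, 38] -> max=38
step 10: append 47 -> window=[38, 47] -> max=47
step 11: append 38 -> window=[47, 38] -> max=47
step 12: append 13 -> window=[38, 13] -> max=38
step 13: append 20 -> window=[13, 20] -> max=20
step 14: append 11 -> window=[20, 11] -> max=20
step 15: append 4 -> window=[11, 4] -> max=11

Answer: 59 56 56 17 34 52 52 38 47 47 38 20 20 11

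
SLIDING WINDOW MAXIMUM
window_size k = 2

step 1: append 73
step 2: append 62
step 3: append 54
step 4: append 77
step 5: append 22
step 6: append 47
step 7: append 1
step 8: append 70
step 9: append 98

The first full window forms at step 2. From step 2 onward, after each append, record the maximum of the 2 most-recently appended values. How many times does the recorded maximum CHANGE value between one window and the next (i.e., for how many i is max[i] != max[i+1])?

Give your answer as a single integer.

Answer: 5

Derivation:
step 1: append 73 -> window=[73] (not full yet)
step 2: append 62 -> window=[73, 62] -> max=73
step 3: append 54 -> window=[62, 54] -> max=62
step 4: append 77 -> window=[54, 77] -> max=77
step 5: append 22 -> window=[77, 22] -> max=77
step 6: append 47 -> window=[22, 47] -> max=47
step 7: append 1 -> window=[47, 1] -> max=47
step 8: append 70 -> window=[1, 70] -> max=70
step 9: append 98 -> window=[70, 98] -> max=98
Recorded maximums: 73 62 77 77 47 47 70 98
Changes between consecutive maximums: 5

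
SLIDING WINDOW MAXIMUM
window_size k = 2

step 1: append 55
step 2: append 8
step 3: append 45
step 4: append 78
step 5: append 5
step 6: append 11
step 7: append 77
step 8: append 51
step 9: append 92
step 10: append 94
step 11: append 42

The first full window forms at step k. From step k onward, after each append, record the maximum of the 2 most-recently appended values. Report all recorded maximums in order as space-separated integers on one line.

step 1: append 55 -> window=[55] (not full yet)
step 2: append 8 -> window=[55, 8] -> max=55
step 3: append 45 -> window=[8, 45] -> max=45
step 4: append 78 -> window=[45, 78] -> max=78
step 5: append 5 -> window=[78, 5] -> max=78
step 6: append 11 -> window=[5, 11] -> max=11
step 7: append 77 -> window=[11, 77] -> max=77
step 8: append 51 -> window=[77, 51] -> max=77
step 9: append 92 -> window=[51, 92] -> max=92
step 10: append 94 -> window=[92, 94] -> max=94
step 11: append 42 -> window=[94, 42] -> max=94

Answer: 55 45 78 78 11 77 77 92 94 94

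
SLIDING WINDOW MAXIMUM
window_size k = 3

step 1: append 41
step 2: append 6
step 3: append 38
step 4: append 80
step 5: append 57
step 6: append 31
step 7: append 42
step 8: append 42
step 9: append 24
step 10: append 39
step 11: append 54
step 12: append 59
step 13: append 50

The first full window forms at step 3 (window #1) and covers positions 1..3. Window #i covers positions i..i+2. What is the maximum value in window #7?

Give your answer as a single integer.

step 1: append 41 -> window=[41] (not full yet)
step 2: append 6 -> window=[41, 6] (not full yet)
step 3: append 38 -> window=[41, 6, 38] -> max=41
step 4: append 80 -> window=[6, 38, 80] -> max=80
step 5: append 57 -> window=[38, 80, 57] -> max=80
step 6: append 31 -> window=[80, 57, 31] -> max=80
step 7: append 42 -> window=[57, 31, 42] -> max=57
step 8: append 42 -> window=[31, 42, 42] -> max=42
step 9: append 24 -> window=[42, 42, 24] -> max=42
Window #7 max = 42

Answer: 42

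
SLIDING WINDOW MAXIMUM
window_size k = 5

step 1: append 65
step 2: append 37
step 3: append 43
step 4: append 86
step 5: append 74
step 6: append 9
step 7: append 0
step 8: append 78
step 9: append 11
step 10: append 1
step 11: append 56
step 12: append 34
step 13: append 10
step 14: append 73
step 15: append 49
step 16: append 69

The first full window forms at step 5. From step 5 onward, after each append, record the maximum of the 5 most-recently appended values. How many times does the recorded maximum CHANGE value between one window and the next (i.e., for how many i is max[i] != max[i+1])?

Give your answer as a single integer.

Answer: 3

Derivation:
step 1: append 65 -> window=[65] (not full yet)
step 2: append 37 -> window=[65, 37] (not full yet)
step 3: append 43 -> window=[65, 37, 43] (not full yet)
step 4: append 86 -> window=[65, 37, 43, 86] (not full yet)
step 5: append 74 -> window=[65, 37, 43, 86, 74] -> max=86
step 6: append 9 -> window=[37, 43, 86, 74, 9] -> max=86
step 7: append 0 -> window=[43, 86, 74, 9, 0] -> max=86
step 8: append 78 -> window=[86, 74, 9, 0, 78] -> max=86
step 9: append 11 -> window=[74, 9, 0, 78, 11] -> max=78
step 10: append 1 -> window=[9, 0, 78, 11, 1] -> max=78
step 11: append 56 -> window=[0, 78, 11, 1, 56] -> max=78
step 12: append 34 -> window=[78, 11, 1, 56, 34] -> max=78
step 13: append 10 -> window=[11, 1, 56, 34, 10] -> max=56
step 14: append 73 -> window=[1, 56, 34, 10, 73] -> max=73
step 15: append 49 -> window=[56, 34, 10, 73, 49] -> max=73
step 16: append 69 -> window=[34, 10, 73, 49, 69] -> max=73
Recorded maximums: 86 86 86 86 78 78 78 78 56 73 73 73
Changes between consecutive maximums: 3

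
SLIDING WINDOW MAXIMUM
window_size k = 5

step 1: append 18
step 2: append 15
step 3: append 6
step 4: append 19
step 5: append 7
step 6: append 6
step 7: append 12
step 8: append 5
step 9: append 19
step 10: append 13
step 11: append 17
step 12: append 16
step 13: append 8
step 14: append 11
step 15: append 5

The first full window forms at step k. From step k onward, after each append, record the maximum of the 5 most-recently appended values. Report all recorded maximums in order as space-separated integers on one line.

Answer: 19 19 19 19 19 19 19 19 19 17 17

Derivation:
step 1: append 18 -> window=[18] (not full yet)
step 2: append 15 -> window=[18, 15] (not full yet)
step 3: append 6 -> window=[18, 15, 6] (not full yet)
step 4: append 19 -> window=[18, 15, 6, 19] (not full yet)
step 5: append 7 -> window=[18, 15, 6, 19, 7] -> max=19
step 6: append 6 -> window=[15, 6, 19, 7, 6] -> max=19
step 7: append 12 -> window=[6, 19, 7, 6, 12] -> max=19
step 8: append 5 -> window=[19, 7, 6, 12, 5] -> max=19
step 9: append 19 -> window=[7, 6, 12, 5, 19] -> max=19
step 10: append 13 -> window=[6, 12, 5, 19, 13] -> max=19
step 11: append 17 -> window=[12, 5, 19, 13, 17] -> max=19
step 12: append 16 -> window=[5, 19, 13, 17, 16] -> max=19
step 13: append 8 -> window=[19, 13, 17, 16, 8] -> max=19
step 14: append 11 -> window=[13, 17, 16, 8, 11] -> max=17
step 15: append 5 -> window=[17, 16, 8, 11, 5] -> max=17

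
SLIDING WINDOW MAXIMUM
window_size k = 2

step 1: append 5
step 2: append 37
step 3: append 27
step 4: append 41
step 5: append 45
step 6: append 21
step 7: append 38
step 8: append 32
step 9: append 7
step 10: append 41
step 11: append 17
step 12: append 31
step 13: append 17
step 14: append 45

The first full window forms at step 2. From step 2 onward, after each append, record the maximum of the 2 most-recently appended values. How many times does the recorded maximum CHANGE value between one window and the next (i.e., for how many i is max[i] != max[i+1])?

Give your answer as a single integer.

step 1: append 5 -> window=[5] (not full yet)
step 2: append 37 -> window=[5, 37] -> max=37
step 3: append 27 -> window=[37, 27] -> max=37
step 4: append 41 -> window=[27, 41] -> max=41
step 5: append 45 -> window=[41, 45] -> max=45
step 6: append 21 -> window=[45, 21] -> max=45
step 7: append 38 -> window=[21, 38] -> max=38
step 8: append 32 -> window=[38, 32] -> max=38
step 9: append 7 -> window=[32, 7] -> max=32
step 10: append 41 -> window=[7, 41] -> max=41
step 11: append 17 -> window=[41, 17] -> max=41
step 12: append 31 -> window=[17, 31] -> max=31
step 13: append 17 -> window=[31, 17] -> max=31
step 14: append 45 -> window=[17, 45] -> max=45
Recorded maximums: 37 37 41 45 45 38 38 32 41 41 31 31 45
Changes between consecutive maximums: 7

Answer: 7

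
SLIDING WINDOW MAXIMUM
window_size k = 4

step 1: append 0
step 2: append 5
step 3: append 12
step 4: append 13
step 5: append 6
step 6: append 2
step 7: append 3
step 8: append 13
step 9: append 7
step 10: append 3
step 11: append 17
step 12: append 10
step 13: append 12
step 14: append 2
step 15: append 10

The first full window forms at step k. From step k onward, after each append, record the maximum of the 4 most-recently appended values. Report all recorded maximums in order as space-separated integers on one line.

Answer: 13 13 13 13 13 13 13 17 17 17 17 12

Derivation:
step 1: append 0 -> window=[0] (not full yet)
step 2: append 5 -> window=[0, 5] (not full yet)
step 3: append 12 -> window=[0, 5, 12] (not full yet)
step 4: append 13 -> window=[0, 5, 12, 13] -> max=13
step 5: append 6 -> window=[5, 12, 13, 6] -> max=13
step 6: append 2 -> window=[12, 13, 6, 2] -> max=13
step 7: append 3 -> window=[13, 6, 2, 3] -> max=13
step 8: append 13 -> window=[6, 2, 3, 13] -> max=13
step 9: append 7 -> window=[2, 3, 13, 7] -> max=13
step 10: append 3 -> window=[3, 13, 7, 3] -> max=13
step 11: append 17 -> window=[13, 7, 3, 17] -> max=17
step 12: append 10 -> window=[7, 3, 17, 10] -> max=17
step 13: append 12 -> window=[3, 17, 10, 12] -> max=17
step 14: append 2 -> window=[17, 10, 12, 2] -> max=17
step 15: append 10 -> window=[10, 12, 2, 10] -> max=12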